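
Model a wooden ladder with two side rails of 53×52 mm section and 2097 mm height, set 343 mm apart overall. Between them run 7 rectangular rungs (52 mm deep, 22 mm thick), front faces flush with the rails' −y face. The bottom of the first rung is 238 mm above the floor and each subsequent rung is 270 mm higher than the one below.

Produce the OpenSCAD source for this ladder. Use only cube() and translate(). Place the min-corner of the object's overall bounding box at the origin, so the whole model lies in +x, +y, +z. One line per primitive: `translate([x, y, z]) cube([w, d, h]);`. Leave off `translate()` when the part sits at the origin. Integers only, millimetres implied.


// rung span = 343 - 2*53 = 237
// rung[k] z = 238 + k*270
cube([53, 52, 2097]);
translate([290, 0, 0]) cube([53, 52, 2097]);
translate([53, 0, 238]) cube([237, 52, 22]);
translate([53, 0, 508]) cube([237, 52, 22]);
translate([53, 0, 778]) cube([237, 52, 22]);
translate([53, 0, 1048]) cube([237, 52, 22]);
translate([53, 0, 1318]) cube([237, 52, 22]);
translate([53, 0, 1588]) cube([237, 52, 22]);
translate([53, 0, 1858]) cube([237, 52, 22]);


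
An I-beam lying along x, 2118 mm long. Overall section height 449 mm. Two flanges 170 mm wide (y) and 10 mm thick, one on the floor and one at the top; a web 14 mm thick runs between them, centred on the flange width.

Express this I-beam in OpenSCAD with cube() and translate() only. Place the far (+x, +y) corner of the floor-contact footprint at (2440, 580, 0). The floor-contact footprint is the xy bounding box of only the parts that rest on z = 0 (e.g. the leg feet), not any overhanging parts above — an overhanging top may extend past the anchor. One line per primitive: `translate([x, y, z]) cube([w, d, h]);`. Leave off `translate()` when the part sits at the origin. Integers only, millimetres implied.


translate([322, 410, 0]) cube([2118, 170, 10]);
translate([322, 488, 10]) cube([2118, 14, 429]);
translate([322, 410, 439]) cube([2118, 170, 10]);


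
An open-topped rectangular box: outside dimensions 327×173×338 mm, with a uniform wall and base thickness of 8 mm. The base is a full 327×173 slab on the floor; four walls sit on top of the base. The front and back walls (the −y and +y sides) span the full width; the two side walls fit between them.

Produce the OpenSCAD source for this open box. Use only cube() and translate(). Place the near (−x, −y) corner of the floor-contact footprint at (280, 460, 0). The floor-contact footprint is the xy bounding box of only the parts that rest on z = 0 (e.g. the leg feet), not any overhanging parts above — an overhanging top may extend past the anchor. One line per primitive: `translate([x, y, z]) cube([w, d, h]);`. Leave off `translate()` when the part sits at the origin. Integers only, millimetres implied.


translate([280, 460, 0]) cube([327, 173, 8]);
translate([280, 460, 8]) cube([327, 8, 330]);
translate([280, 625, 8]) cube([327, 8, 330]);
translate([280, 468, 8]) cube([8, 157, 330]);
translate([599, 468, 8]) cube([8, 157, 330]);


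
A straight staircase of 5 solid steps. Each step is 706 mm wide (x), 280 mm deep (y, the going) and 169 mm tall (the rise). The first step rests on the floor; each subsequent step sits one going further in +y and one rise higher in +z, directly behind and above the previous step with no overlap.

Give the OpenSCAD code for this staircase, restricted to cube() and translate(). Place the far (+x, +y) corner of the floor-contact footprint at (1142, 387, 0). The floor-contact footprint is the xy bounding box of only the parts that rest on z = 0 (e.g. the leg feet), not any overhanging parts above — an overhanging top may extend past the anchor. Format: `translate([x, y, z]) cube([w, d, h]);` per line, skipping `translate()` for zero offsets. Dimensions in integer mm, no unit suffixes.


translate([436, 107, 0]) cube([706, 280, 169]);
translate([436, 387, 169]) cube([706, 280, 169]);
translate([436, 667, 338]) cube([706, 280, 169]);
translate([436, 947, 507]) cube([706, 280, 169]);
translate([436, 1227, 676]) cube([706, 280, 169]);


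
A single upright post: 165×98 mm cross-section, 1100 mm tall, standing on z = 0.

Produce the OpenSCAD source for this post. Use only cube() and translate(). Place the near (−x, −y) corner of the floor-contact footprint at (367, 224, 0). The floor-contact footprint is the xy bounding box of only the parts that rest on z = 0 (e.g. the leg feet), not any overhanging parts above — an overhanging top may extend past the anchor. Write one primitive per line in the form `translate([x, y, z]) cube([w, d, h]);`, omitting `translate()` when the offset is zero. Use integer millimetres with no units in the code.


translate([367, 224, 0]) cube([165, 98, 1100]);


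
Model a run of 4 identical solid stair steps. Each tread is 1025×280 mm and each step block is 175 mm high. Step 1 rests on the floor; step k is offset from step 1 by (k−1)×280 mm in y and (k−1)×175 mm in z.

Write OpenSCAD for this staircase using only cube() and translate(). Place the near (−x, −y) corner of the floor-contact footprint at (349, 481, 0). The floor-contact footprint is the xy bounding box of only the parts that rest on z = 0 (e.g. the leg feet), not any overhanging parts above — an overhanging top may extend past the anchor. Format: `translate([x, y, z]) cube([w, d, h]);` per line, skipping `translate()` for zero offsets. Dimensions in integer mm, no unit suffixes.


translate([349, 481, 0]) cube([1025, 280, 175]);
translate([349, 761, 175]) cube([1025, 280, 175]);
translate([349, 1041, 350]) cube([1025, 280, 175]);
translate([349, 1321, 525]) cube([1025, 280, 175]);


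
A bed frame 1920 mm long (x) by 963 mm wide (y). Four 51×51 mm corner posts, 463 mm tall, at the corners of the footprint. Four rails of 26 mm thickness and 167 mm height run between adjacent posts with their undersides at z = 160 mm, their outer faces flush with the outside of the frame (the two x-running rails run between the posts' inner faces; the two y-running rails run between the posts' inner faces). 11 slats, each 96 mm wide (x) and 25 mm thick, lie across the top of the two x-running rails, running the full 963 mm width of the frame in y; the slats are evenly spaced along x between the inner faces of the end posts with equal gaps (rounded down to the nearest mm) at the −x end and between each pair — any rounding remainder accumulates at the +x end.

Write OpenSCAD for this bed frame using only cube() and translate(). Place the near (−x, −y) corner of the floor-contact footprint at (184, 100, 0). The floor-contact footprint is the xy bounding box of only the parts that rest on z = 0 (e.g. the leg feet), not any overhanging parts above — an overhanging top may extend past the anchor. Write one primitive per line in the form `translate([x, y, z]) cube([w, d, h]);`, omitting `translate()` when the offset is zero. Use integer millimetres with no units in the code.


translate([184, 100, 0]) cube([51, 51, 463]);
translate([184, 1012, 0]) cube([51, 51, 463]);
translate([2053, 100, 0]) cube([51, 51, 463]);
translate([2053, 1012, 0]) cube([51, 51, 463]);
translate([235, 100, 160]) cube([1818, 26, 167]);
translate([235, 1037, 160]) cube([1818, 26, 167]);
translate([184, 151, 160]) cube([26, 861, 167]);
translate([2078, 151, 160]) cube([26, 861, 167]);
translate([298, 100, 327]) cube([96, 963, 25]);
translate([457, 100, 327]) cube([96, 963, 25]);
translate([616, 100, 327]) cube([96, 963, 25]);
translate([775, 100, 327]) cube([96, 963, 25]);
translate([934, 100, 327]) cube([96, 963, 25]);
translate([1093, 100, 327]) cube([96, 963, 25]);
translate([1252, 100, 327]) cube([96, 963, 25]);
translate([1411, 100, 327]) cube([96, 963, 25]);
translate([1570, 100, 327]) cube([96, 963, 25]);
translate([1729, 100, 327]) cube([96, 963, 25]);
translate([1888, 100, 327]) cube([96, 963, 25]);


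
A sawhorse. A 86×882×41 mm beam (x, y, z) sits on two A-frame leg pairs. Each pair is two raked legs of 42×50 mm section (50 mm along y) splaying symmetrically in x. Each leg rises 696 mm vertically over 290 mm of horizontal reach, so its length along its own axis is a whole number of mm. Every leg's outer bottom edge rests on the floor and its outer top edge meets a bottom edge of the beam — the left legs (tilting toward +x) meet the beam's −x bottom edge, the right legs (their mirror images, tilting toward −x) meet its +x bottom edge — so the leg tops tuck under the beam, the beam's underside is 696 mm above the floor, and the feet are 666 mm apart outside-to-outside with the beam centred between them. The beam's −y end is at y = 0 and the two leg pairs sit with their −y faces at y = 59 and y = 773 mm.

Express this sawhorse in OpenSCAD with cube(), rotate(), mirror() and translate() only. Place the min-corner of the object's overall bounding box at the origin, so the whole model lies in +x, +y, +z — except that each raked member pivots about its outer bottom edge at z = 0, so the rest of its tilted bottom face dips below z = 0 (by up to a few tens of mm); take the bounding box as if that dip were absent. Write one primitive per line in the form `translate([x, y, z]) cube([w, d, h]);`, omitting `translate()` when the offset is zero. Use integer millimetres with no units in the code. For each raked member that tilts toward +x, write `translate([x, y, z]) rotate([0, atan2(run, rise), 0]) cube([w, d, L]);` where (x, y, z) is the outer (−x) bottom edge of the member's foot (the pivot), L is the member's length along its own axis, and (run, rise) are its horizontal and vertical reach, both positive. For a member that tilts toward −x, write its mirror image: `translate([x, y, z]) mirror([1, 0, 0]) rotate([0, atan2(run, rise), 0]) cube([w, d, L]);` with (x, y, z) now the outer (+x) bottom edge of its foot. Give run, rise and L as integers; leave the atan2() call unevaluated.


// leg length = √(290² + 696²) = 754
// right-leg outer foot x = 2·290 + 86 = 666
// beam min-corner = (290, 0, 696)
translate([290, 0, 696]) cube([86, 882, 41]);
translate([0, 59, 0]) rotate([0, atan2(290, 696), 0]) cube([42, 50, 754]);
translate([666, 59, 0]) mirror([1, 0, 0]) rotate([0, atan2(290, 696), 0]) cube([42, 50, 754]);
translate([0, 773, 0]) rotate([0, atan2(290, 696), 0]) cube([42, 50, 754]);
translate([666, 773, 0]) mirror([1, 0, 0]) rotate([0, atan2(290, 696), 0]) cube([42, 50, 754]);


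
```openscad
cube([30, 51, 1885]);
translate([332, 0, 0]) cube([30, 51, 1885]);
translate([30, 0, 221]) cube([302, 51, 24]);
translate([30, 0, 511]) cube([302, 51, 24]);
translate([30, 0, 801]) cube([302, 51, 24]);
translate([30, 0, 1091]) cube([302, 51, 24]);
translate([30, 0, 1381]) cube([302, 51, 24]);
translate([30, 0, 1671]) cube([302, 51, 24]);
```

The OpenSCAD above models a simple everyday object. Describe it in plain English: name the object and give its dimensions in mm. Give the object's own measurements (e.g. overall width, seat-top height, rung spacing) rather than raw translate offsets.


A straight ladder. Two 30×51 mm vertical rails, 1885 mm tall, stand 362 mm apart (outside-to-outside) with their front faces coplanar on the −y side. 6 rungs, each 51 mm deep and 24 mm tall, span between the inner faces of the rails, front faces flush with the rails. The lowest rung's underside is at z = 221 mm and rungs are spaced 290 mm apart (underside to underside).


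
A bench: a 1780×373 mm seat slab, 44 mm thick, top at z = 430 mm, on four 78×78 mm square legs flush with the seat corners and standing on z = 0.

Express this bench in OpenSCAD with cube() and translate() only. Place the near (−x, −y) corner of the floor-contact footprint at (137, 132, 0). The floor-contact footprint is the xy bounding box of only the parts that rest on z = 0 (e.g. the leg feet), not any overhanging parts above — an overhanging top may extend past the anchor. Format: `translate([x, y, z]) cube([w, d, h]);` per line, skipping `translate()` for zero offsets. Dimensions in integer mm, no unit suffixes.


translate([137, 132, 386]) cube([1780, 373, 44]);
translate([137, 132, 0]) cube([78, 78, 386]);
translate([137, 427, 0]) cube([78, 78, 386]);
translate([1839, 132, 0]) cube([78, 78, 386]);
translate([1839, 427, 0]) cube([78, 78, 386]);


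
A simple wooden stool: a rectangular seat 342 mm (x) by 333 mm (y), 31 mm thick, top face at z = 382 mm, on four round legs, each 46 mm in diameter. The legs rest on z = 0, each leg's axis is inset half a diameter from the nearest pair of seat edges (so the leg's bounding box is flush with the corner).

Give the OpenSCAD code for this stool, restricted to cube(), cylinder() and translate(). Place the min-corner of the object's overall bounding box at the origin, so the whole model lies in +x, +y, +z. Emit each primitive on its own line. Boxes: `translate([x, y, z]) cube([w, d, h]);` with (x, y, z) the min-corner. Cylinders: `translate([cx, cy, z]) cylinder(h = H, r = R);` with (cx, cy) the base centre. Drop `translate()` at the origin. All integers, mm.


translate([0, 0, 351]) cube([342, 333, 31]);
translate([23, 23, 0]) cylinder(h = 351, r = 23);
translate([319, 23, 0]) cylinder(h = 351, r = 23);
translate([23, 310, 0]) cylinder(h = 351, r = 23);
translate([319, 310, 0]) cylinder(h = 351, r = 23);


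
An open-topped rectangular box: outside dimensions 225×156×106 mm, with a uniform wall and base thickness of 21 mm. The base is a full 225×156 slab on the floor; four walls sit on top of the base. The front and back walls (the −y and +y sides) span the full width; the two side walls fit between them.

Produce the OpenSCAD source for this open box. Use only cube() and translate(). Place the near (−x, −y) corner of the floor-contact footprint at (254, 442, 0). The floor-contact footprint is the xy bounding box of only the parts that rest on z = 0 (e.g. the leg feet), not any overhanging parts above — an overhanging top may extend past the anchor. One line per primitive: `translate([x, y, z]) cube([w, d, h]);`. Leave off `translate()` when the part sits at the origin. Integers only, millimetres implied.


translate([254, 442, 0]) cube([225, 156, 21]);
translate([254, 442, 21]) cube([225, 21, 85]);
translate([254, 577, 21]) cube([225, 21, 85]);
translate([254, 463, 21]) cube([21, 114, 85]);
translate([458, 463, 21]) cube([21, 114, 85]);


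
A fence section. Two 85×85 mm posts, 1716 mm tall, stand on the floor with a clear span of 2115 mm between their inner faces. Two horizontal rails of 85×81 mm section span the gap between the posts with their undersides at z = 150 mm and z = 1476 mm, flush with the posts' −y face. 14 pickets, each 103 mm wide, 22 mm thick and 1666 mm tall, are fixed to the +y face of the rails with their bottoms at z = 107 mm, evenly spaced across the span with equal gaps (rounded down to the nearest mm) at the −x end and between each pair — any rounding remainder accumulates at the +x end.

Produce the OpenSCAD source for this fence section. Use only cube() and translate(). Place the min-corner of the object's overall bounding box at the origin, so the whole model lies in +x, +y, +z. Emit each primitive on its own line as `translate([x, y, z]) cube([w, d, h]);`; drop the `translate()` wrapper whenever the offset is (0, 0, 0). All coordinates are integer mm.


cube([85, 85, 1716]);
translate([2200, 0, 0]) cube([85, 85, 1716]);
translate([85, 0, 150]) cube([2115, 85, 81]);
translate([85, 0, 1476]) cube([2115, 85, 81]);
translate([129, 85, 107]) cube([103, 22, 1666]);
translate([276, 85, 107]) cube([103, 22, 1666]);
translate([423, 85, 107]) cube([103, 22, 1666]);
translate([570, 85, 107]) cube([103, 22, 1666]);
translate([717, 85, 107]) cube([103, 22, 1666]);
translate([864, 85, 107]) cube([103, 22, 1666]);
translate([1011, 85, 107]) cube([103, 22, 1666]);
translate([1158, 85, 107]) cube([103, 22, 1666]);
translate([1305, 85, 107]) cube([103, 22, 1666]);
translate([1452, 85, 107]) cube([103, 22, 1666]);
translate([1599, 85, 107]) cube([103, 22, 1666]);
translate([1746, 85, 107]) cube([103, 22, 1666]);
translate([1893, 85, 107]) cube([103, 22, 1666]);
translate([2040, 85, 107]) cube([103, 22, 1666]);


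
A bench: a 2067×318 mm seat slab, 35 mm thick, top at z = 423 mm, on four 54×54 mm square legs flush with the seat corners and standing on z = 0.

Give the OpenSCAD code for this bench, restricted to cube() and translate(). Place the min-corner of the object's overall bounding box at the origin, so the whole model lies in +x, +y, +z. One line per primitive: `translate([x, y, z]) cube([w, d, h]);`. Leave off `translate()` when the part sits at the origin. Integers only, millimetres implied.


translate([0, 0, 388]) cube([2067, 318, 35]);
cube([54, 54, 388]);
translate([0, 264, 0]) cube([54, 54, 388]);
translate([2013, 0, 0]) cube([54, 54, 388]);
translate([2013, 264, 0]) cube([54, 54, 388]);


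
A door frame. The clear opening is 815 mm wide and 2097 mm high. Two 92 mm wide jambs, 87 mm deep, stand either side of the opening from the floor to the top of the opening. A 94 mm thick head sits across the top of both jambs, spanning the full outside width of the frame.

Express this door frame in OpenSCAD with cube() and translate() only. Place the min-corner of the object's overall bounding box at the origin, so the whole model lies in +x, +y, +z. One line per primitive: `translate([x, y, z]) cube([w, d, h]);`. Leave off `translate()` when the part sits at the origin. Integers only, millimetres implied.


cube([92, 87, 2097]);
translate([907, 0, 0]) cube([92, 87, 2097]);
translate([0, 0, 2097]) cube([999, 87, 94]);


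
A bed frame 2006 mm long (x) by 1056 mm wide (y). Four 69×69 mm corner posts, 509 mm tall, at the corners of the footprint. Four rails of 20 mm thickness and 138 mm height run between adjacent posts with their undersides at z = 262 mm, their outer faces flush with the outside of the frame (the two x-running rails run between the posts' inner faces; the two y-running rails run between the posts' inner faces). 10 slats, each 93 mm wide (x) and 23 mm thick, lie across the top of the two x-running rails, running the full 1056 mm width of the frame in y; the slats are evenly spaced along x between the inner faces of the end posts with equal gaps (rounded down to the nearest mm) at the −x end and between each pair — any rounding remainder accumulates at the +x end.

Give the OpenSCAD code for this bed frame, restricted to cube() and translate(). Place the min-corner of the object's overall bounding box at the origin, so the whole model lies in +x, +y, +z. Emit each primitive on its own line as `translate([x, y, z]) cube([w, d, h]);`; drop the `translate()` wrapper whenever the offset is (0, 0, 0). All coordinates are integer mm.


cube([69, 69, 509]);
translate([0, 987, 0]) cube([69, 69, 509]);
translate([1937, 0, 0]) cube([69, 69, 509]);
translate([1937, 987, 0]) cube([69, 69, 509]);
translate([69, 0, 262]) cube([1868, 20, 138]);
translate([69, 1036, 262]) cube([1868, 20, 138]);
translate([0, 69, 262]) cube([20, 918, 138]);
translate([1986, 69, 262]) cube([20, 918, 138]);
translate([154, 0, 400]) cube([93, 1056, 23]);
translate([332, 0, 400]) cube([93, 1056, 23]);
translate([510, 0, 400]) cube([93, 1056, 23]);
translate([688, 0, 400]) cube([93, 1056, 23]);
translate([866, 0, 400]) cube([93, 1056, 23]);
translate([1044, 0, 400]) cube([93, 1056, 23]);
translate([1222, 0, 400]) cube([93, 1056, 23]);
translate([1400, 0, 400]) cube([93, 1056, 23]);
translate([1578, 0, 400]) cube([93, 1056, 23]);
translate([1756, 0, 400]) cube([93, 1056, 23]);


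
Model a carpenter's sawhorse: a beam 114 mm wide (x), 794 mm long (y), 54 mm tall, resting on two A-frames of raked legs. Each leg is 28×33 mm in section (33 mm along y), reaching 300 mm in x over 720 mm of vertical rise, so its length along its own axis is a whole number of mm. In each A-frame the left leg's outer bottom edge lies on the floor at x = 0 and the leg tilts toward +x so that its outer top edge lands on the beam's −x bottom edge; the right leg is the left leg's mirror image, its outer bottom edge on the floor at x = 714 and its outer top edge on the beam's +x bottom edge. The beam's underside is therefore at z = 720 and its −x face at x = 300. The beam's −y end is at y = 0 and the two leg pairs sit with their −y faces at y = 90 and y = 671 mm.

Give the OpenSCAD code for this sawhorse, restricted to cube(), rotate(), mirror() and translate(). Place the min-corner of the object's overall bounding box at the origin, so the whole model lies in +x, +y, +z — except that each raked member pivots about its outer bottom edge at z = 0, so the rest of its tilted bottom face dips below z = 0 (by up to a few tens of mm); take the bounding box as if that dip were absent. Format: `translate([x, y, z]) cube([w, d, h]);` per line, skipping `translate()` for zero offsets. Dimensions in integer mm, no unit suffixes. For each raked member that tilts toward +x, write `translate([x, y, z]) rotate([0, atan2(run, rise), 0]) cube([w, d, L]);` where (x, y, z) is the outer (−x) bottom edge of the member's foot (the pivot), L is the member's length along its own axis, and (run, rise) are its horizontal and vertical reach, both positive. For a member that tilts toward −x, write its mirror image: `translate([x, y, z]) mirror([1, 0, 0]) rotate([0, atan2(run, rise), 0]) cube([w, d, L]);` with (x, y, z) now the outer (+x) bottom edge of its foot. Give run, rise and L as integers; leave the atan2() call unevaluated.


translate([300, 0, 720]) cube([114, 794, 54]);
translate([0, 90, 0]) rotate([0, atan2(300, 720), 0]) cube([28, 33, 780]);
translate([714, 90, 0]) mirror([1, 0, 0]) rotate([0, atan2(300, 720), 0]) cube([28, 33, 780]);
translate([0, 671, 0]) rotate([0, atan2(300, 720), 0]) cube([28, 33, 780]);
translate([714, 671, 0]) mirror([1, 0, 0]) rotate([0, atan2(300, 720), 0]) cube([28, 33, 780]);


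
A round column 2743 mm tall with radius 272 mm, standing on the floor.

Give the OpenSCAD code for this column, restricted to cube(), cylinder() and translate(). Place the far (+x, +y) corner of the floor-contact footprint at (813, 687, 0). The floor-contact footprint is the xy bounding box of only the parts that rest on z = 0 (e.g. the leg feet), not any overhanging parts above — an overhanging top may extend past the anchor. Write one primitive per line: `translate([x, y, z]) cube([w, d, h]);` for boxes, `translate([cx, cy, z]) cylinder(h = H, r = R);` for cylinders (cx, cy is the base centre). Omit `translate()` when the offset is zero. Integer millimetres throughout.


translate([541, 415, 0]) cylinder(h = 2743, r = 272);


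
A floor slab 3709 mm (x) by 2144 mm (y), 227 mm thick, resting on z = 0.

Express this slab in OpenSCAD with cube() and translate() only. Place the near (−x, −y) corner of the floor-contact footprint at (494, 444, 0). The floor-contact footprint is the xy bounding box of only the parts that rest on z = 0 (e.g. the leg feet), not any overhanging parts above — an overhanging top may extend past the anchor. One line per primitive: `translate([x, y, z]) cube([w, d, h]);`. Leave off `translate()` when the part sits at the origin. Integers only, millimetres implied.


translate([494, 444, 0]) cube([3709, 2144, 227]);


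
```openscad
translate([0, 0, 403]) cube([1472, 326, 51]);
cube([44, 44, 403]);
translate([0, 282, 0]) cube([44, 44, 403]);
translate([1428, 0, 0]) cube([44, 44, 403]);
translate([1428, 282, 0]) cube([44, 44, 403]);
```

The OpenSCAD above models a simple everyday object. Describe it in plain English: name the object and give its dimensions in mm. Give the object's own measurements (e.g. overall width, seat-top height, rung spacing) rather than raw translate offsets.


A bench: a 1472×326 mm seat slab, 51 mm thick, top at z = 454 mm, on four 44×44 mm square legs flush with the seat corners and standing on z = 0.


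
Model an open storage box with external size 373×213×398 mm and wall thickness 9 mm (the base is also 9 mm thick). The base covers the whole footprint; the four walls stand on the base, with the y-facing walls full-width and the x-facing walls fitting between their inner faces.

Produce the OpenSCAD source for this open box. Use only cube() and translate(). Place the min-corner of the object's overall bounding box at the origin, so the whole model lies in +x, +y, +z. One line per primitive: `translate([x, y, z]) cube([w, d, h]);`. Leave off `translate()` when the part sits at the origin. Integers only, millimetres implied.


cube([373, 213, 9]);
translate([0, 0, 9]) cube([373, 9, 389]);
translate([0, 204, 9]) cube([373, 9, 389]);
translate([0, 9, 9]) cube([9, 195, 389]);
translate([364, 9, 9]) cube([9, 195, 389]);


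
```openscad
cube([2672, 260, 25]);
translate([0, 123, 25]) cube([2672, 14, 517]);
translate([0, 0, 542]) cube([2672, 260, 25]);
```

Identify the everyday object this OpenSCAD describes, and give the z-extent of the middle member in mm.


An I-beam. The web height is 517 mm.

Two wide flanges with a thin centred web — an I-beam. Overall 567 mm minus two 25 mm flanges gives a web of 567 − 2·25 = 517 mm.


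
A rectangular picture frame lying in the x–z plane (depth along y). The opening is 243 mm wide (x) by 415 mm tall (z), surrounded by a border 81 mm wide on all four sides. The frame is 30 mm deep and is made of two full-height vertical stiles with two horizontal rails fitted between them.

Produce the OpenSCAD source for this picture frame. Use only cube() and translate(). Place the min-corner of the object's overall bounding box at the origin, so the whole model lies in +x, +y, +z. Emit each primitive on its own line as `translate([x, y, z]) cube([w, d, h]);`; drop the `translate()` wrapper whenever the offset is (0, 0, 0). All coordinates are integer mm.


cube([81, 30, 577]);
translate([324, 0, 0]) cube([81, 30, 577]);
translate([81, 0, 0]) cube([243, 30, 81]);
translate([81, 0, 496]) cube([243, 30, 81]);


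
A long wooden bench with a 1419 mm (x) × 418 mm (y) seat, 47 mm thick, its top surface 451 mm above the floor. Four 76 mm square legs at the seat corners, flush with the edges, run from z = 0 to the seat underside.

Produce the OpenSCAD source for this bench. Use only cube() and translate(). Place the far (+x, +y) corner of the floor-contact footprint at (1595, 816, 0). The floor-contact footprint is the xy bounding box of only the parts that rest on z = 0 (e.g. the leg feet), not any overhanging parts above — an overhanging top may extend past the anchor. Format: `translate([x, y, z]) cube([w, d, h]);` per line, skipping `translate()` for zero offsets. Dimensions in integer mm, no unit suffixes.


translate([176, 398, 404]) cube([1419, 418, 47]);
translate([176, 398, 0]) cube([76, 76, 404]);
translate([176, 740, 0]) cube([76, 76, 404]);
translate([1519, 398, 0]) cube([76, 76, 404]);
translate([1519, 740, 0]) cube([76, 76, 404]);


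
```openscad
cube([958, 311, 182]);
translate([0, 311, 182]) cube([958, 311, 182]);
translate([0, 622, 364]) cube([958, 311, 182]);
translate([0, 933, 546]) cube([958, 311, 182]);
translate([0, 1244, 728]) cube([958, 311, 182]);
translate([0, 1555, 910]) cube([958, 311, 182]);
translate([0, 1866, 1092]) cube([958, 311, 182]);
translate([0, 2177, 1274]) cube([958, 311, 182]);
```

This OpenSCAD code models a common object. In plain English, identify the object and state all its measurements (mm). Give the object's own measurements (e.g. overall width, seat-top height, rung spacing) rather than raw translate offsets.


A straight staircase of 8 solid steps. Each step is 958 mm wide (x), 311 mm deep (y, the going) and 182 mm tall (the rise). The first step rests on the floor; each subsequent step sits one going further in +y and one rise higher in +z, directly behind and above the previous step with no overlap.


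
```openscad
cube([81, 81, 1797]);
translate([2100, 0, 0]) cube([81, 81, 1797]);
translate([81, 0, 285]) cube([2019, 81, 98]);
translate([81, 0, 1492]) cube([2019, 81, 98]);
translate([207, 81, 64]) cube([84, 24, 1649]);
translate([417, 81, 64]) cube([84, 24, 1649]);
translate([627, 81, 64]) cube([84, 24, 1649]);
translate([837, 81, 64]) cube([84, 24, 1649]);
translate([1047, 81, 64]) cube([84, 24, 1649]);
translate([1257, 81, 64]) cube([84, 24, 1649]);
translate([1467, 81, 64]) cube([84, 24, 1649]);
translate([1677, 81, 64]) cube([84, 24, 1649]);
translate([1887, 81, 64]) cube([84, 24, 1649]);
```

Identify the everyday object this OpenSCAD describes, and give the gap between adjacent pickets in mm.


A fence section. The picket gap is 126 mm.

Two posts, two rails, 9 pickets — a fence section. Span 2019 mm holds 9 pickets of 84 mm with 10 equal gaps: ⌊(2019 − 9·84) / 10⌋ = 126 mm.


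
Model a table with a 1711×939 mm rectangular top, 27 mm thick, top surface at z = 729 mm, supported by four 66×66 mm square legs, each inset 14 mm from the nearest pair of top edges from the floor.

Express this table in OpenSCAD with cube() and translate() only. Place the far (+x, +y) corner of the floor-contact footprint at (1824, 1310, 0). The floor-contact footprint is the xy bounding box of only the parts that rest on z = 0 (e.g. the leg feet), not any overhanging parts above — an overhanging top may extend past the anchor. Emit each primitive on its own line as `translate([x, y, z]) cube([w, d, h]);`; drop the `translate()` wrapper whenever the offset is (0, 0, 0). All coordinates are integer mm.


translate([127, 385, 702]) cube([1711, 939, 27]);
translate([141, 399, 0]) cube([66, 66, 702]);
translate([1758, 399, 0]) cube([66, 66, 702]);
translate([141, 1244, 0]) cube([66, 66, 702]);
translate([1758, 1244, 0]) cube([66, 66, 702]);


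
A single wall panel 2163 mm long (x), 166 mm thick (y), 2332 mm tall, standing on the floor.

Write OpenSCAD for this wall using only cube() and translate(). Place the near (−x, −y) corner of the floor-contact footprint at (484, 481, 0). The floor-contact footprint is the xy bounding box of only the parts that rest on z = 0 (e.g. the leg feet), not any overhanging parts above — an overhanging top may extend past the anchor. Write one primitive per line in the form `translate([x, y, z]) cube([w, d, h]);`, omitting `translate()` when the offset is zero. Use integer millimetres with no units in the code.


translate([484, 481, 0]) cube([2163, 166, 2332]);


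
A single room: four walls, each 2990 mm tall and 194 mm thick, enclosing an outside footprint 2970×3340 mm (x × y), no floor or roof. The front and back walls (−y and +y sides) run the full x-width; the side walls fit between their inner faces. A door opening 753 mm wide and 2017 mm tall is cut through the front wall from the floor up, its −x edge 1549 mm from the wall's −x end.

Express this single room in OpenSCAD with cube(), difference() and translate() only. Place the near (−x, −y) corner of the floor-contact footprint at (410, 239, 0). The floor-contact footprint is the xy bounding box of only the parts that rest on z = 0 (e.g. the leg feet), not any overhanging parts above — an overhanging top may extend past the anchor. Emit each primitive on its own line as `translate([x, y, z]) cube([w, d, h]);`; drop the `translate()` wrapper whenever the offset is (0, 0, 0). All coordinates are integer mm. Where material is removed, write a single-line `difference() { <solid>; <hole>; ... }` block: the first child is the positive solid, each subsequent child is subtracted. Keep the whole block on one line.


difference() { translate([410, 239, 0]) cube([2970, 194, 2990]); translate([1959, 239, 0]) cube([753, 194, 2017]); }
translate([410, 3385, 0]) cube([2970, 194, 2990]);
translate([410, 433, 0]) cube([194, 2952, 2990]);
translate([3186, 433, 0]) cube([194, 2952, 2990]);


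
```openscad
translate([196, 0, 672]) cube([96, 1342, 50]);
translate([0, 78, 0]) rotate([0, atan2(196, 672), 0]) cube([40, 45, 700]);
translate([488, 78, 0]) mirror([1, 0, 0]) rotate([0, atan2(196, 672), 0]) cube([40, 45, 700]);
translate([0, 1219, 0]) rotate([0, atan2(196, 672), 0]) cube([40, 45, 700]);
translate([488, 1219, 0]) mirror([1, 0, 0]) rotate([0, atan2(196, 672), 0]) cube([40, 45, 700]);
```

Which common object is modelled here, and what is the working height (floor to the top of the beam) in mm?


A sawhorse. The overall height is 722 mm.

A beam across two mirrored pairs of raked legs — a sawhorse. The beam's underside is at z = 672 (matching the legs' vertical rise in atan2(196, 672)) and the beam is 50 mm tall, so its top is at 672 + 50 = 722 mm. The raked legs top out at the beam's underside, so that is the highest point.


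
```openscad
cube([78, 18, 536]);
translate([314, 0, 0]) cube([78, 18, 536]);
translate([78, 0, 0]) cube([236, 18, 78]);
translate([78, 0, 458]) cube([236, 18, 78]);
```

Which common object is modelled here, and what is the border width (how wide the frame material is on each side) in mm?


A picture frame. The border width is 78 mm.

Four thin pieces enclosing a rectangular opening — a picture frame. The two full-height stiles are 536 mm tall; the top rail sits at z = 458 and is 78 mm tall, so the border above the opening is 536 − 458 = 78 mm, matching the stile x-width.


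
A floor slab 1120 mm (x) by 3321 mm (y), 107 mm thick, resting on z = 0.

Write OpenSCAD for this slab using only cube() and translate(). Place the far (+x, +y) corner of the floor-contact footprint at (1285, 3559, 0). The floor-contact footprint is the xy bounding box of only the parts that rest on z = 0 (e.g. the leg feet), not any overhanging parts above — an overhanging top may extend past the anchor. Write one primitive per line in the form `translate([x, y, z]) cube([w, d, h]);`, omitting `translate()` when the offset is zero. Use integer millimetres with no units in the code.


translate([165, 238, 0]) cube([1120, 3321, 107]);


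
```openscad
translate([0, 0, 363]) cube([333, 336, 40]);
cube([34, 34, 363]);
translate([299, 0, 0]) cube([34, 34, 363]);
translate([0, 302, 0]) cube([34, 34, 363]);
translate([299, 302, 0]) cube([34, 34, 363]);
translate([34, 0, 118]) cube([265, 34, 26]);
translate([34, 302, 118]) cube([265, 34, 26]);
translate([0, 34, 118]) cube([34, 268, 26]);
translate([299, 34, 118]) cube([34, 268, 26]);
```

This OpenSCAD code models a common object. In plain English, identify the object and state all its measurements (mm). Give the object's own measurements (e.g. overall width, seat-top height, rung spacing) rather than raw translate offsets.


A four-legged stool. The seat is a 333×336×40 mm slab whose top surface is at z = 403 mm; four square legs, each 34×34 mm in cross-section, run from the floor (z = 0) to the underside of the seat, each flush with a corner of the seat. Four stretchers, 34 mm wide and 26 mm tall, connect adjacent legs with their undersides at z = 118 mm, each running between the inner faces of the legs it joins and aligned with the legs' outer faces on the other axis.


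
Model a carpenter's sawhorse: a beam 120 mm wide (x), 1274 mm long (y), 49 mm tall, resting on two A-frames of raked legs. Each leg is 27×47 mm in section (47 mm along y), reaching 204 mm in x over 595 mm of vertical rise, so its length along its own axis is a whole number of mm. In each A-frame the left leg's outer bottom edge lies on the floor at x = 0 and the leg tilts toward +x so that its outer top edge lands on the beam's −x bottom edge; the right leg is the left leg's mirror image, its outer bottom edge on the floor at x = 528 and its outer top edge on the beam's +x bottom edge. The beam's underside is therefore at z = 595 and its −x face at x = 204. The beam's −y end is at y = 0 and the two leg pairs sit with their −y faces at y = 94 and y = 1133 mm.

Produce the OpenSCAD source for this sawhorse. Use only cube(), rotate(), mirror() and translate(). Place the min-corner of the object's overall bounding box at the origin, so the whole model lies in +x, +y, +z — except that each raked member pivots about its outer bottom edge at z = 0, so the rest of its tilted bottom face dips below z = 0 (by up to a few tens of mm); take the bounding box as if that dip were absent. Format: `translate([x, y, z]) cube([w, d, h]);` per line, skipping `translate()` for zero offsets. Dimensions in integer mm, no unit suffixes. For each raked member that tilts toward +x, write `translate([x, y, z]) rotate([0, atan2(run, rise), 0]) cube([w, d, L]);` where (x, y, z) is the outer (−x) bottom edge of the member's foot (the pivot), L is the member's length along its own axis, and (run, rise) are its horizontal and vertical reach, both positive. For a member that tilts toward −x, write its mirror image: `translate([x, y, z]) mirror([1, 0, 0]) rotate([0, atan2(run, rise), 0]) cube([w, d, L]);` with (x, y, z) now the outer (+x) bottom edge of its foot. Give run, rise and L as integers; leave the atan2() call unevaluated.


// leg length = √(204² + 595²) = 629
// right-leg outer foot x = 2·204 + 120 = 528
// beam min-corner = (204, 0, 595)
translate([204, 0, 595]) cube([120, 1274, 49]);
translate([0, 94, 0]) rotate([0, atan2(204, 595), 0]) cube([27, 47, 629]);
translate([528, 94, 0]) mirror([1, 0, 0]) rotate([0, atan2(204, 595), 0]) cube([27, 47, 629]);
translate([0, 1133, 0]) rotate([0, atan2(204, 595), 0]) cube([27, 47, 629]);
translate([528, 1133, 0]) mirror([1, 0, 0]) rotate([0, atan2(204, 595), 0]) cube([27, 47, 629]);


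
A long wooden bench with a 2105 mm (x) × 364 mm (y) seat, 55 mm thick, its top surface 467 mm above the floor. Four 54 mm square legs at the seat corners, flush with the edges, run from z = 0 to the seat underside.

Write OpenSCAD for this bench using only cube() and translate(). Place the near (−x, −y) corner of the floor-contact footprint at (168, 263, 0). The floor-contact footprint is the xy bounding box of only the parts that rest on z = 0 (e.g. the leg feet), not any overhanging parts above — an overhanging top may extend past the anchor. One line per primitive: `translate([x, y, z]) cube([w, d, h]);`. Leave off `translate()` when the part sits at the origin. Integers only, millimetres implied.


translate([168, 263, 412]) cube([2105, 364, 55]);
translate([168, 263, 0]) cube([54, 54, 412]);
translate([168, 573, 0]) cube([54, 54, 412]);
translate([2219, 263, 0]) cube([54, 54, 412]);
translate([2219, 573, 0]) cube([54, 54, 412]);


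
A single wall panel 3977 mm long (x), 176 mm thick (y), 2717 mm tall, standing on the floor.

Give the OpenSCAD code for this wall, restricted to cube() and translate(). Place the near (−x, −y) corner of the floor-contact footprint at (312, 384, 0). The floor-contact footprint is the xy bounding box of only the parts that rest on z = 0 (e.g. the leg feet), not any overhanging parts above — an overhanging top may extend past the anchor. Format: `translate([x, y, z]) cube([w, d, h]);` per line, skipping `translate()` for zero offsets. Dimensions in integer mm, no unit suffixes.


translate([312, 384, 0]) cube([3977, 176, 2717]);


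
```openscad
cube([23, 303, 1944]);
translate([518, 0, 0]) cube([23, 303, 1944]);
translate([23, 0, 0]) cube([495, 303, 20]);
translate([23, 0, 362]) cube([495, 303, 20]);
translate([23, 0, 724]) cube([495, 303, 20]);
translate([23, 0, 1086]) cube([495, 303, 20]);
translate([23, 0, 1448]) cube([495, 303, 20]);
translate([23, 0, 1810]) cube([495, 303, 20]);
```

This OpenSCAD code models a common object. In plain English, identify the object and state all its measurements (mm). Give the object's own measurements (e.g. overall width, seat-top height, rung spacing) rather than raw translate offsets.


An open bookshelf. Two side panels, each 23 mm thick, 303 mm deep and 1944 mm tall, stand 541 mm apart (outside-to-outside). Between them sit 6 shelves, each 20 mm thick and 303 mm deep, spanning the full gap between the sides. The bottom shelf rests on the floor (its underside at z = 0) and the clear gap between one shelf's top and the next shelf's underside is 342 mm.


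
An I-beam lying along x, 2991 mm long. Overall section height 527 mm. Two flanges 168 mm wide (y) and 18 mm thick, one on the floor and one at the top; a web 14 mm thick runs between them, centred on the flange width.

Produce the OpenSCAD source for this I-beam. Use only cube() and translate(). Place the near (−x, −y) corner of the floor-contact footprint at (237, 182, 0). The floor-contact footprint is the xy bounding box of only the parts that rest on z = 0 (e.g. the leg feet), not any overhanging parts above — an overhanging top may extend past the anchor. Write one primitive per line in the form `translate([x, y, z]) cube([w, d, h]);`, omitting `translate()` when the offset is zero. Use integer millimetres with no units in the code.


translate([237, 182, 0]) cube([2991, 168, 18]);
translate([237, 259, 18]) cube([2991, 14, 491]);
translate([237, 182, 509]) cube([2991, 168, 18]);
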